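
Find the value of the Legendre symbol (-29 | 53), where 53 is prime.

1

First reduce: -29 ≡ 24 (mod 53).
Pull out 2^3: since 53 ≡ 5 (mod 8), (2/53) = -1, so (2/53)^3 = -1.
Reciprocity: 3 ≡ 3 and 53 ≡ 1 (mod 4), so (3/53) = +(53/3).
Reduce top mod 3: now compute (2/3).
Pull out 2: since 3 ≡ 3 (mod 8), (2/3) = -1.
Reached (1/3) = 1. Collecting the sign flips along the way, the symbol is +1.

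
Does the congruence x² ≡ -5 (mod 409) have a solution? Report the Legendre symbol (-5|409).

1

Euler's criterion: (-5/409) ≡ 404^204 (mod 409).
404^2 ≡ 25 (mod 409)
404^4 ≡ 216 (mod 409)
404^8 ≡ 30 (mod 409)
404^16 ≡ 82 (mod 409)
404^32 ≡ 180 (mod 409)
404^64 ≡ 89 (mod 409)
404^128 ≡ 150 (mod 409)
404^204 = 404^(128+64+8+4) ≡ 1 (mod 409).
Result is 1, so (-5/409) = 1.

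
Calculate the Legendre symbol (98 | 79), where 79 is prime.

1

Euler's criterion: (98/79) ≡ 19^39 (mod 79).
19^2 ≡ 45 (mod 79)
19^4 ≡ 50 (mod 79)
19^8 ≡ 51 (mod 79)
19^16 ≡ 73 (mod 79)
19^32 ≡ 36 (mod 79)
19^39 = 19^(32+4+2+1) ≡ 1 (mod 79).
Result is 1, so (98/79) = 1.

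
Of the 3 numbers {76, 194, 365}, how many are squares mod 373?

1

(76/373) = -1 → non-residue.
(194/373) = +1 → QR.
(365/373) = -1 → non-residue.
Total quadratic residues among the 3: 1.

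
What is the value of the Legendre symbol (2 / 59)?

Euler's criterion: (2/59) ≡ 2^29 (mod 59).
2^2 ≡ 4 (mod 59)
2^4 ≡ 16 (mod 59)
2^8 ≡ 20 (mod 59)
2^16 ≡ 46 (mod 59)
2^29 = 2^(16+8+4+1) ≡ 58 (mod 59).
Result is 58 ≡ −1, so (2/59) = −1.

-1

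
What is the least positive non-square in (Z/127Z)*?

(2/127) = +1, so 2 is a residue.
(3/127) = −1, so 3 is the smallest positive non-residue mod 127.

3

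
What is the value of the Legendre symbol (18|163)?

-1

Pull out 2: since 163 ≡ 3 (mod 8), (2/163) = -1.
Reciprocity: 9 ≡ 1 and 163 ≡ 3 (mod 4), so (9/163) = +(163/9).
Reduce top mod 9: now compute (1/9).
Reached (1/9) = 1. Collecting the sign flips along the way, the symbol is -1.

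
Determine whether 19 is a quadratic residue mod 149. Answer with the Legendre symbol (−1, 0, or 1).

Euler's criterion: (19/149) ≡ 19^74 (mod 149).
19^2 ≡ 63 (mod 149)
19^4 ≡ 95 (mod 149)
19^8 ≡ 85 (mod 149)
19^16 ≡ 73 (mod 149)
19^32 ≡ 114 (mod 149)
19^64 ≡ 33 (mod 149)
19^74 = 19^(64+8+2) ≡ 1 (mod 149).
Result is 1, so (19/149) = 1.

1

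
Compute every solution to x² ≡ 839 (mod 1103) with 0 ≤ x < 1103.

Since 1103 ≡ 3 (mod 4), a square root of 839 is 839^((1103+1)/4) = 839^276 mod 1103.
Repeated squaring: 839^2≡207, 839^4≡935, 839^8≡649, 839^16≡958, 839^32≡68, 839^64≡212, 839^128≡824, 839^256≡631 (mod 1103).
839^276 = 839^(256+16+4) ≡ 855 (mod 1103).
Check: 855² = 731025 ≡ 839 (mod 1103). The two roots are 248 and 855.

248, 855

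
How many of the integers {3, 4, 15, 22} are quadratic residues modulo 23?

(3/23) = +1 → QR.
(4/23) = +1 → QR.
(15/23) = -1 → non-residue.
(22/23) = -1 → non-residue.
Total quadratic residues among the 4: 2.

2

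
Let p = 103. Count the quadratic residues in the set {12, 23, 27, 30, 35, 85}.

(12/103) = -1 → non-residue.
(23/103) = +1 → QR.
(27/103) = -1 → non-residue.
(30/103) = +1 → QR.
(35/103) = -1 → non-residue.
(85/103) = -1 → non-residue.
Total quadratic residues among the 6: 2.

2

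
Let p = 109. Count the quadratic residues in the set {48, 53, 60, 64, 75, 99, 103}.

(48/109) = +1 → QR.
(53/109) = -1 → non-residue.
(60/109) = +1 → QR.
(64/109) = +1 → QR.
(75/109) = +1 → QR.
(99/109) = -1 → non-residue.
(103/109) = -1 → non-residue.
Total quadratic residues among the 7: 4.

4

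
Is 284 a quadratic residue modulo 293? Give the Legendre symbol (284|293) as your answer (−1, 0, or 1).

Euler's criterion: (284/293) ≡ 284^146 (mod 293).
284^2 ≡ 81 (mod 293)
284^4 ≡ 115 (mod 293)
284^8 ≡ 40 (mod 293)
284^16 ≡ 135 (mod 293)
284^32 ≡ 59 (mod 293)
284^64 ≡ 258 (mod 293)
284^128 ≡ 53 (mod 293)
284^146 = 284^(128+16+2) ≡ 1 (mod 293).
Result is 1, so (284/293) = 1.

1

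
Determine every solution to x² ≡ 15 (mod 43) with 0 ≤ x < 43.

Since 43 ≡ 3 (mod 4), a square root of 15 is 15^((43+1)/4) = 15^11 mod 43.
Repeated squaring: 15^2≡10, 15^4≡14, 15^8≡24 (mod 43).
15^11 = 15^(8+2+1) ≡ 31 (mod 43).
Check: 31² = 961 ≡ 15 (mod 43). The two roots are 12 and 31.

12, 31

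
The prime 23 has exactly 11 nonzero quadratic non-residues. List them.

Square k = 1,…,11 (k and 23−k give the same square):
1²=1, 2²=4, 3²=9, 4²=16, 5²≡2, 6²≡13, 7²≡3, 8²≡18, 9²≡12, 10²≡8, 11²≡6 (mod 23).
The residues are {1, 2, 3, 4, 6, 8, 9, 12, 13, 16, 18}; the non-residues are the remaining 11 nonzero classes.

5 7 10 11 14 15 17 19 20 21 22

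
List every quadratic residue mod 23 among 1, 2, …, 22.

1, 2, 3, 4, 6, 8, 9, 12, 13, 16, 18

Square k = 1,…,11 (k and 23−k give the same square):
1²=1, 2²=4, 3²=9, 4²=16, 5²≡2, 6²≡13, 7²≡3, 8²≡18, 9²≡12, 10²≡8, 11²≡6 (mod 23).
So the quadratic residues mod 23 are {1, 2, 3, 4, 6, 8, 9, 12, 13, 16, 18}.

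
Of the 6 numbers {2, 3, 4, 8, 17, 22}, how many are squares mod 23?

(2/23) = +1 → QR.
(3/23) = +1 → QR.
(4/23) = +1 → QR.
(8/23) = +1 → QR.
(17/23) = -1 → non-residue.
(22/23) = -1 → non-residue.
Total quadratic residues among the 6: 4.

4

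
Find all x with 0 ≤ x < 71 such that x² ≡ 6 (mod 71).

Since 71 ≡ 3 (mod 4), a square root of 6 is 6^((71+1)/4) = 6^18 mod 71.
Repeated squaring: 6^2≡36, 6^4≡18, 6^8≡40, 6^16≡38 (mod 71).
6^18 = 6^(16+2) ≡ 19 (mod 71).
Check: 19² = 361 ≡ 6 (mod 71). The two roots are 19 and 52.

19, 52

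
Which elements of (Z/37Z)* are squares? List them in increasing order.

Square k = 1,…,18 (k and 37−k give the same square):
1²=1, 2²=4, 3²=9, 4²=16, 5²=25, 6²=36, 7²≡12, 8²≡27, 9²≡7, 10²≡26, 11²≡10, 12²≡33, 13²≡21, 14²≡11, 15²≡3, 16²≡34, 17²≡30, 18²≡28 (mod 37).
So the quadratic residues mod 37 are {1, 3, 4, 7, 9, 10, 11, 12, 16, 21, 25, 26, 27, 28, 30, 33, 34, 36}.

1,3,4,7,9,10,11,12,16,21,25,26,27,28,30,33,34,36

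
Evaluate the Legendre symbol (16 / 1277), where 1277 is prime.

1

Pull out 2^4: since 1277 ≡ 5 (mod 8), (2/1277) = -1, so (2/1277)^4 = +1.
Reached (1/1277) = 1. Collecting the sign flips along the way, the symbol is +1.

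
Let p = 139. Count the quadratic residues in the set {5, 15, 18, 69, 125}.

(5/139) = +1 → QR.
(15/139) = -1 → non-residue.
(18/139) = -1 → non-residue.
(69/139) = +1 → QR.
(125/139) = +1 → QR.
Total quadratic residues among the 5: 3.

3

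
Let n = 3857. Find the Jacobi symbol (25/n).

1

Reciprocity: 25 ≡ 1 and 3857 ≡ 1 (mod 4), so (25/3857) = +(3857/25).
Reduce top mod 25: now compute (7/25).
Reciprocity: 7 ≡ 3 and 25 ≡ 1 (mod 4), so (7/25) = +(25/7).
Reduce top mod 7: now compute (4/7).
Pull out 2^2: since 7 ≡ 7 (mod 8), (2/7) = +1, so (2/7)^2 = +1.
Reached (1/7) = 1. Collecting the sign flips along the way, the symbol is +1.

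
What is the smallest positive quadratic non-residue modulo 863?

(2/863) = +1, so 2 is a residue.
(3/863) = +1, so 3 is a residue.
(4/863) = +1, so 4 is a residue.
(5/863) = −1, so 5 is the smallest positive non-residue mod 863.

5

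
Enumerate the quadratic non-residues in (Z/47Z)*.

Square k = 1,…,23 (k and 47−k give the same square):
1²=1, 2²=4, 3²=9, 4²=16, 5²=25, 6²=36, 7²≡2, 8²≡17, 9²≡34, 10²≡6, 11²≡27, 12²≡3, 13²≡28, 14²≡8, 15²≡37, 16²≡21, 17²≡7, 18²≡42, 19²≡32, 20²≡24, 21²≡18, 22²≡14, 23²≡12 (mod 47).
The residues are {1, 2, 3, 4, 6, 7, 8, 9, 12, 14, 16, 17, 18, 21, 24, 25, 27, 28, 32, 34, 36, 37, 42}; the non-residues are the remaining 23 nonzero classes.

5 10 11 13 15 19 20 22 23 26 29 30 31 33 35 38 39 40 41 43 44 45 46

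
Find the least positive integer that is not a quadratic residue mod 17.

(2/17) = +1, so 2 is a residue.
(3/17) = −1, so 3 is the smallest positive non-residue mod 17.

3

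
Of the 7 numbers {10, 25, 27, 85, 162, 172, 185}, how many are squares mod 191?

(10/191) = +1 → QR.
(25/191) = +1 → QR.
(27/191) = +1 → QR.
(85/191) = +1 → QR.
(162/191) = +1 → QR.
(172/191) = +1 → QR.
(185/191) = -1 → non-residue.
Total quadratic residues among the 7: 6.

6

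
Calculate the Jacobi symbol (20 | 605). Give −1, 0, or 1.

0

Pull out 2^2: since 605 ≡ 5 (mod 8), (2/605) = -1, so (2/605)^2 = +1.
Reciprocity: 5 ≡ 1 and 605 ≡ 1 (mod 4), so (5/605) = +(605/5).
Reduce top mod 5: now compute (0/5).
Top reduces to 0: gcd > 1, so the symbol is 0.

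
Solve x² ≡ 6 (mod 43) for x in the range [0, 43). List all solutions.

Since 43 ≡ 3 (mod 4), a square root of 6 is 6^((43+1)/4) = 6^11 mod 43.
Repeated squaring: 6^2≡36, 6^4≡6, 6^8≡36 (mod 43).
6^11 = 6^(8+2+1) ≡ 36 (mod 43).
Check: 36² = 1296 ≡ 6 (mod 43). The two roots are 7 and 36.

7, 36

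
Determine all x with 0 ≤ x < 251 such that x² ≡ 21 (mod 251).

71, 180

Since 251 ≡ 3 (mod 4), a square root of 21 is 21^((251+1)/4) = 21^63 mod 251.
Repeated squaring: 21^2≡190, 21^4≡207, 21^8≡179, 21^16≡164, 21^32≡39 (mod 251).
21^63 = 21^(32+16+8+4+2+1) ≡ 180 (mod 251).
Check: 180² = 32400 ≡ 21 (mod 251). The two roots are 71 and 180.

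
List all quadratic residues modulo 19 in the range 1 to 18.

Square k = 1,…,9 (k and 19−k give the same square):
1²=1, 2²=4, 3²=9, 4²=16, 5²≡6, 6²≡17, 7²≡11, 8²≡7, 9²≡5 (mod 19).
So the quadratic residues mod 19 are {1, 4, 5, 6, 7, 9, 11, 16, 17}.

1 4 5 6 7 9 11 16 17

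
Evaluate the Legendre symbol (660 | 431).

Euler's criterion: (660/431) ≡ 229^215 (mod 431).
229^2 ≡ 290 (mod 431)
229^4 ≡ 55 (mod 431)
229^8 ≡ 8 (mod 431)
229^16 ≡ 64 (mod 431)
229^32 ≡ 217 (mod 431)
229^64 ≡ 110 (mod 431)
229^128 ≡ 32 (mod 431)
229^215 = 229^(128+64+16+4+2+1) ≡ 1 (mod 431).
Result is 1, so (660/431) = 1.

1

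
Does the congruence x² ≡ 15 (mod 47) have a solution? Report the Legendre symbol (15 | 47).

Euler's criterion: (15/47) ≡ 15^23 (mod 47).
15^2 ≡ 37 (mod 47)
15^4 ≡ 6 (mod 47)
15^8 ≡ 36 (mod 47)
15^16 ≡ 27 (mod 47)
15^23 = 15^(16+4+2+1) ≡ 46 (mod 47).
Result is 46 ≡ −1, so (15/47) = −1.

-1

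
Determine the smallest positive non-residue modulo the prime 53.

(2/53) = −1, so 2 is the smallest positive non-residue mod 53.

2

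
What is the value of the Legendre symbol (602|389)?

Euler's criterion: (602/389) ≡ 213^194 (mod 389).
213^2 ≡ 245 (mod 389)
213^4 ≡ 119 (mod 389)
213^8 ≡ 157 (mod 389)
213^16 ≡ 142 (mod 389)
213^32 ≡ 325 (mod 389)
213^64 ≡ 206 (mod 389)
213^128 ≡ 35 (mod 389)
213^194 = 213^(128+64+2) ≡ 1 (mod 389).
Result is 1, so (602/389) = 1.

1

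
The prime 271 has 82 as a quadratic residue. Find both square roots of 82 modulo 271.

Since 271 ≡ 3 (mod 4), a square root of 82 is 82^((271+1)/4) = 82^68 mod 271.
Repeated squaring: 82^2≡220, 82^4≡162, 82^8≡228, 82^16≡223, 82^32≡136, 82^64≡68 (mod 271).
82^68 = 82^(64+4) ≡ 176 (mod 271).
Check: 176² = 30976 ≡ 82 (mod 271). The two roots are 95 and 176.

95, 176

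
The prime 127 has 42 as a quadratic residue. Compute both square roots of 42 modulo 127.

Since 127 ≡ 3 (mod 4), a square root of 42 is 42^((127+1)/4) = 42^32 mod 127.
Repeated squaring: 42^2≡113, 42^4≡69, 42^8≡62, 42^16≡34, 42^32≡13 (mod 127).
42^32 = 42^(32) ≡ 13 (mod 127).
Check: 13² = 169 ≡ 42 (mod 127). The two roots are 13 and 114.

13, 114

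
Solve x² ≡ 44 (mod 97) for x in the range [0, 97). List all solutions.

23, 74

97 ≡ 1 (mod 4), so we find a root by search.
Trying successive values, 23² = 529 ≡ 44 (mod 97). The other root is 97 − 23 = 74.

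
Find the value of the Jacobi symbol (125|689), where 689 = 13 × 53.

Reciprocity: 125 ≡ 1 and 689 ≡ 1 (mod 4), so (125/689) = +(689/125).
Reduce top mod 125: now compute (64/125).
Pull out 2^6: since 125 ≡ 5 (mod 8), (2/125) = -1, so (2/125)^6 = +1.
Reached (1/125) = 1. Collecting the sign flips along the way, the symbol is +1.

1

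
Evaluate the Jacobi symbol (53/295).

Reciprocity: 53 ≡ 1 and 295 ≡ 3 (mod 4), so (53/295) = +(295/53).
Reduce top mod 53: now compute (30/53).
Pull out 2: since 53 ≡ 5 (mod 8), (2/53) = -1.
Reciprocity: 15 ≡ 3 and 53 ≡ 1 (mod 4), so (15/53) = +(53/15).
Reduce top mod 15: now compute (8/15).
Pull out 2^3: since 15 ≡ 7 (mod 8), (2/15) = +1, so (2/15)^3 = +1.
Reached (1/15) = 1. Collecting the sign flips along the way, the symbol is -1.

-1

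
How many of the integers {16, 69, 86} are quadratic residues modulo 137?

(16/137) = +1 → QR.
(69/137) = +1 → QR.
(86/137) = -1 → non-residue.
Total quadratic residues among the 3: 2.

2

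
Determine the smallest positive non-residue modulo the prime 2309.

(2/2309) = −1, so 2 is the smallest positive non-residue mod 2309.

2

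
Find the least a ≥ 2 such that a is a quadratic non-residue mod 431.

(2/431) = +1, so 2 is a residue.
(3/431) = +1, so 3 is a residue.
(4/431) = +1, so 4 is a residue.
(5/431) = +1, so 5 is a residue.
(6/431) = +1, so 6 is a residue.
(7/431) = −1, so 7 is the smallest positive non-residue mod 431.

7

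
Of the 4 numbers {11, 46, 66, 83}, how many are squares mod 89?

(11/89) = +1 → QR.
(46/89) = -1 → non-residue.
(66/89) = -1 → non-residue.
(83/89) = -1 → non-residue.
Total quadratic residues among the 4: 1.

1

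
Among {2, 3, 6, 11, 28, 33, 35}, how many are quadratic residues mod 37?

(2/37) = -1 → non-residue.
(3/37) = +1 → QR.
(6/37) = -1 → non-residue.
(11/37) = +1 → QR.
(28/37) = +1 → QR.
(33/37) = +1 → QR.
(35/37) = -1 → non-residue.
Total quadratic residues among the 7: 4.

4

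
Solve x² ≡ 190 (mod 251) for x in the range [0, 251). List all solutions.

Since 251 ≡ 3 (mod 4), a square root of 190 is 190^((251+1)/4) = 190^63 mod 251.
Repeated squaring: 190^2≡207, 190^4≡179, 190^8≡164, 190^16≡39, 190^32≡15 (mod 251).
190^63 = 190^(32+16+8+4+2+1) ≡ 21 (mod 251).
Check: 21² = 441 ≡ 190 (mod 251). The two roots are 21 and 230.

21, 230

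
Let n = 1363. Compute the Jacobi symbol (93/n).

-1

Reciprocity: 93 ≡ 1 and 1363 ≡ 3 (mod 4), so (93/1363) = +(1363/93).
Reduce top mod 93: now compute (61/93).
Reciprocity: 61 ≡ 1 and 93 ≡ 1 (mod 4), so (61/93) = +(93/61).
Reduce top mod 61: now compute (32/61).
Pull out 2^5: since 61 ≡ 5 (mod 8), (2/61) = -1, so (2/61)^5 = -1.
Reached (1/61) = 1. Collecting the sign flips along the way, the symbol is -1.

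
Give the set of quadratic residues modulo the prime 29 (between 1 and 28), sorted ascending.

1 4 5 6 7 9 13 16 20 22 23 24 25 28

Square k = 1,…,14 (k and 29−k give the same square):
1²=1, 2²=4, 3²=9, 4²=16, 5²=25, 6²≡7, 7²≡20, 8²≡6, 9²≡23, 10²≡13, 11²≡5, 12²≡28, 13²≡24, 14²≡22 (mod 29).
So the quadratic residues mod 29 are {1, 4, 5, 6, 7, 9, 13, 16, 20, 22, 23, 24, 25, 28}.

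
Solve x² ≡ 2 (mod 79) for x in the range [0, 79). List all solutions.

Since 79 ≡ 3 (mod 4), a square root of 2 is 2^((79+1)/4) = 2^20 mod 79.
Repeated squaring: 2^2≡4, 2^4≡16, 2^8≡19, 2^16≡45 (mod 79).
2^20 = 2^(16+4) ≡ 9 (mod 79).
Check: 9² = 81 ≡ 2 (mod 79). The two roots are 9 and 70.

9, 70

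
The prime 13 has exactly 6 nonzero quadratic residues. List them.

Square k = 1,…,6 (k and 13−k give the same square):
1²=1, 2²=4, 3²=9, 4²≡3, 5²≡12, 6²≡10 (mod 13).
So the quadratic residues mod 13 are {1, 3, 4, 9, 10, 12}.

1 3 4 9 10 12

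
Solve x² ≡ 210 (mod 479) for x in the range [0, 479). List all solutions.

230, 249

Since 479 ≡ 3 (mod 4), a square root of 210 is 210^((479+1)/4) = 210^120 mod 479.
Repeated squaring: 210^2≡32, 210^4≡66, 210^8≡45, 210^16≡109, 210^32≡385, 210^64≡214 (mod 479).
210^120 = 210^(64+32+16+8) ≡ 230 (mod 479).
Check: 230² = 52900 ≡ 210 (mod 479). The two roots are 230 and 249.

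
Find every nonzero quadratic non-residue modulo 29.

Square k = 1,…,14 (k and 29−k give the same square):
1²=1, 2²=4, 3²=9, 4²=16, 5²=25, 6²≡7, 7²≡20, 8²≡6, 9²≡23, 10²≡13, 11²≡5, 12²≡28, 13²≡24, 14²≡22 (mod 29).
The residues are {1, 4, 5, 6, 7, 9, 13, 16, 20, 22, 23, 24, 25, 28}; the non-residues are the remaining 14 nonzero classes.

2, 3, 8, 10, 11, 12, 14, 15, 17, 18, 19, 21, 26, 27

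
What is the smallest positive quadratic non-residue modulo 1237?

2

(2/1237) = −1, so 2 is the smallest positive non-residue mod 1237.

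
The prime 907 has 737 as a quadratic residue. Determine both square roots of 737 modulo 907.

Since 907 ≡ 3 (mod 4), a square root of 737 is 737^((907+1)/4) = 737^227 mod 907.
Repeated squaring: 737^2≡783, 737^4≡864, 737^8≡35, 737^16≡318, 737^32≡447, 737^64≡269, 737^128≡708 (mod 907).
737^227 = 737^(128+64+32+2+1) ≡ 227 (mod 907).
Check: 227² = 51529 ≡ 737 (mod 907). The two roots are 227 and 680.

227, 680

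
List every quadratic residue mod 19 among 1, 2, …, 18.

1, 4, 5, 6, 7, 9, 11, 16, 17

Square k = 1,…,9 (k and 19−k give the same square):
1²=1, 2²=4, 3²=9, 4²=16, 5²≡6, 6²≡17, 7²≡11, 8²≡7, 9²≡5 (mod 19).
So the quadratic residues mod 19 are {1, 4, 5, 6, 7, 9, 11, 16, 17}.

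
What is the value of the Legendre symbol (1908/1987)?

-1

Pull out 2^2: since 1987 ≡ 3 (mod 8), (2/1987) = -1, so (2/1987)^2 = +1.
Reciprocity: 477 ≡ 1 and 1987 ≡ 3 (mod 4), so (477/1987) = +(1987/477).
Reduce top mod 477: now compute (79/477).
Reciprocity: 79 ≡ 3 and 477 ≡ 1 (mod 4), so (79/477) = +(477/79).
Reduce top mod 79: now compute (3/79).
Reciprocity: 3 ≡ 3 and 79 ≡ 3 (mod 4), so (3/79) = −(79/3).
Reduce top mod 3: now compute (1/3).
Reached (1/3) = 1. Collecting the sign flips along the way, the symbol is -1.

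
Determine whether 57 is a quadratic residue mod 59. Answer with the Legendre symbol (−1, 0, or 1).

1

Reciprocity: 57 ≡ 1 and 59 ≡ 3 (mod 4), so (57/59) = +(59/57).
Reduce top mod 57: now compute (2/57).
Pull out 2: since 57 ≡ 1 (mod 8), (2/57) = +1.
Reached (1/57) = 1. Collecting the sign flips along the way, the symbol is +1.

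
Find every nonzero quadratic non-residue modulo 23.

Square k = 1,…,11 (k and 23−k give the same square):
1²=1, 2²=4, 3²=9, 4²=16, 5²≡2, 6²≡13, 7²≡3, 8²≡18, 9²≡12, 10²≡8, 11²≡6 (mod 23).
The residues are {1, 2, 3, 4, 6, 8, 9, 12, 13, 16, 18}; the non-residues are the remaining 11 nonzero classes.

5, 7, 10, 11, 14, 15, 17, 19, 20, 21, 22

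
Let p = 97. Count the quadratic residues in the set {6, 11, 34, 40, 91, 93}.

4

(6/97) = +1 → QR.
(11/97) = +1 → QR.
(34/97) = -1 → non-residue.
(40/97) = -1 → non-residue.
(91/97) = +1 → QR.
(93/97) = +1 → QR.
Total quadratic residues among the 6: 4.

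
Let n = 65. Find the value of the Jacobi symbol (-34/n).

-1

First reduce: -34 ≡ 31 (mod 65).
Reciprocity: 31 ≡ 3 and 65 ≡ 1 (mod 4), so (31/65) = +(65/31).
Reduce top mod 31: now compute (3/31).
Reciprocity: 3 ≡ 3 and 31 ≡ 3 (mod 4), so (3/31) = −(31/3).
Reduce top mod 3: now compute (1/3).
Reached (1/3) = 1. Collecting the sign flips along the way, the symbol is -1.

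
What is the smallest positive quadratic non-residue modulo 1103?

5

(2/1103) = +1, so 2 is a residue.
(3/1103) = +1, so 3 is a residue.
(4/1103) = +1, so 4 is a residue.
(5/1103) = −1, so 5 is the smallest positive non-residue mod 1103.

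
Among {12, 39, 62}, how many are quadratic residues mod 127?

1

(12/127) = -1 → non-residue.
(39/127) = -1 → non-residue.
(62/127) = +1 → QR.
Total quadratic residues among the 3: 1.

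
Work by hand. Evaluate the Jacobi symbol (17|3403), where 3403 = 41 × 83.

Reciprocity: 17 ≡ 1 and 3403 ≡ 3 (mod 4), so (17/3403) = +(3403/17).
Reduce top mod 17: now compute (3/17).
Reciprocity: 3 ≡ 3 and 17 ≡ 1 (mod 4), so (3/17) = +(17/3).
Reduce top mod 3: now compute (2/3).
Pull out 2: since 3 ≡ 3 (mod 8), (2/3) = -1.
Reached (1/3) = 1. Collecting the sign flips along the way, the symbol is -1.

-1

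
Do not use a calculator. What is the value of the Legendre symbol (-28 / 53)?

First reduce: -28 ≡ 25 (mod 53).
Reciprocity: 25 ≡ 1 and 53 ≡ 1 (mod 4), so (25/53) = +(53/25).
Reduce top mod 25: now compute (3/25).
Reciprocity: 3 ≡ 3 and 25 ≡ 1 (mod 4), so (3/25) = +(25/3).
Reduce top mod 3: now compute (1/3).
Reached (1/3) = 1. Collecting the sign flips along the way, the symbol is +1.

1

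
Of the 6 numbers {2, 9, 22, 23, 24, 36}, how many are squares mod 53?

(2/53) = -1 → non-residue.
(9/53) = +1 → QR.
(22/53) = -1 → non-residue.
(23/53) = -1 → non-residue.
(24/53) = +1 → QR.
(36/53) = +1 → QR.
Total quadratic residues among the 6: 3.

3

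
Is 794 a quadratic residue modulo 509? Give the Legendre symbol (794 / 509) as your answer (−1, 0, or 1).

First reduce: 794 ≡ 285 (mod 509).
Reciprocity: 285 ≡ 1 and 509 ≡ 1 (mod 4), so (285/509) = +(509/285).
Reduce top mod 285: now compute (224/285).
Pull out 2^5: since 285 ≡ 5 (mod 8), (2/285) = -1, so (2/285)^5 = -1.
Reciprocity: 7 ≡ 3 and 285 ≡ 1 (mod 4), so (7/285) = +(285/7).
Reduce top mod 7: now compute (5/7).
Reciprocity: 5 ≡ 1 and 7 ≡ 3 (mod 4), so (5/7) = +(7/5).
Reduce top mod 5: now compute (2/5).
Pull out 2: since 5 ≡ 5 (mod 8), (2/5) = -1.
Reached (1/5) = 1. Collecting the sign flips along the way, the symbol is +1.

1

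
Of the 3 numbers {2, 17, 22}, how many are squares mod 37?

(2/37) = -1 → non-residue.
(17/37) = -1 → non-residue.
(22/37) = -1 → non-residue.
Total quadratic residues among the 3: 0.

0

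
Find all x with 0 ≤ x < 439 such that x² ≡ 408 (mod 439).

59, 380

Since 439 ≡ 3 (mod 4), a square root of 408 is 408^((439+1)/4) = 408^110 mod 439.
Repeated squaring: 408^2≡83, 408^4≡304, 408^8≡226, 408^16≡152, 408^32≡276, 408^64≡229 (mod 439).
408^110 = 408^(64+32+8+4+2) ≡ 380 (mod 439).
Check: 380² = 144400 ≡ 408 (mod 439). The two roots are 59 and 380.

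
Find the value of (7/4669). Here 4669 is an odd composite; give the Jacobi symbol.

0

Reciprocity: 7 ≡ 3 and 4669 ≡ 1 (mod 4), so (7/4669) = +(4669/7).
Reduce top mod 7: now compute (0/7).
Top reduces to 0: gcd > 1, so the symbol is 0.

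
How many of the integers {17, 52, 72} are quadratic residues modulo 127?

3

(17/127) = +1 → QR.
(52/127) = +1 → QR.
(72/127) = +1 → QR.
Total quadratic residues among the 3: 3.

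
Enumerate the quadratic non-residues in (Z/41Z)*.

Square k = 1,…,20 (k and 41−k give the same square):
1²=1, 2²=4, 3²=9, 4²=16, 5²=25, 6²=36, 7²≡8, 8²≡23, 9²≡40, 10²≡18, 11²≡39, 12²≡21, 13²≡5, 14²≡32, 15²≡20, 16²≡10, 17²≡2, 18²≡37, 19²≡33, 20²≡31 (mod 41).
The residues are {1, 2, 4, 5, 8, 9, 10, 16, 18, 20, 21, 23, 25, 31, 32, 33, 36, 37, 39, 40}; the non-residues are the remaining 20 nonzero classes.

3, 6, 7, 11, 12, 13, 14, 15, 17, 19, 22, 24, 26, 27, 28, 29, 30, 34, 35, 38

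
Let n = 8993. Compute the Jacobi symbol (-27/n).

First reduce: -27 ≡ 8966 (mod 8993).
Pull out 2: since 8993 ≡ 1 (mod 8), (2/8993) = +1.
Reciprocity: 4483 ≡ 3 and 8993 ≡ 1 (mod 4), so (4483/8993) = +(8993/4483).
Reduce top mod 4483: now compute (27/4483).
Reciprocity: 27 ≡ 3 and 4483 ≡ 3 (mod 4), so (27/4483) = −(4483/27).
Reduce top mod 27: now compute (1/27).
Reached (1/27) = 1. Collecting the sign flips along the way, the symbol is -1.

-1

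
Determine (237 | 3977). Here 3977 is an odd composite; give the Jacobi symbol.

Reciprocity: 237 ≡ 1 and 3977 ≡ 1 (mod 4), so (237/3977) = +(3977/237).
Reduce top mod 237: now compute (185/237).
Reciprocity: 185 ≡ 1 and 237 ≡ 1 (mod 4), so (185/237) = +(237/185).
Reduce top mod 185: now compute (52/185).
Pull out 2^2: since 185 ≡ 1 (mod 8), (2/185) = +1, so (2/185)^2 = +1.
Reciprocity: 13 ≡ 1 and 185 ≡ 1 (mod 4), so (13/185) = +(185/13).
Reduce top mod 13: now compute (3/13).
Reciprocity: 3 ≡ 3 and 13 ≡ 1 (mod 4), so (3/13) = +(13/3).
Reduce top mod 3: now compute (1/3).
Reached (1/3) = 1. Collecting the sign flips along the way, the symbol is +1.

1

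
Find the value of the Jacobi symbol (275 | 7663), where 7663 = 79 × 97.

Reciprocity: 275 ≡ 3 and 7663 ≡ 3 (mod 4), so (275/7663) = −(7663/275).
Reduce top mod 275: now compute (238/275).
Pull out 2: since 275 ≡ 3 (mod 8), (2/275) = -1.
Reciprocity: 119 ≡ 3 and 275 ≡ 3 (mod 4), so (119/275) = −(275/119).
Reduce top mod 119: now compute (37/119).
Reciprocity: 37 ≡ 1 and 119 ≡ 3 (mod 4), so (37/119) = +(119/37).
Reduce top mod 37: now compute (8/37).
Pull out 2^3: since 37 ≡ 5 (mod 8), (2/37) = -1, so (2/37)^3 = -1.
Reached (1/37) = 1. Collecting the sign flips along the way, the symbol is +1.

1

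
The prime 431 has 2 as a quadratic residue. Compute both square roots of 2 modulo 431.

188, 243

Since 431 ≡ 3 (mod 4), a square root of 2 is 2^((431+1)/4) = 2^108 mod 431.
Repeated squaring: 2^2≡4, 2^4≡16, 2^8≡256, 2^16≡24, 2^32≡145, 2^64≡337 (mod 431).
2^108 = 2^(64+32+8+4) ≡ 243 (mod 431).
Check: 243² = 59049 ≡ 2 (mod 431). The two roots are 188 and 243.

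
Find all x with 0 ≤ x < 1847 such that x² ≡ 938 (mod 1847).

800, 1047

Since 1847 ≡ 3 (mod 4), a square root of 938 is 938^((1847+1)/4) = 938^462 mod 1847.
Repeated squaring: 938^2≡672, 938^4≡916, 938^8≡518, 938^16≡509, 938^32≡501, 938^64≡1656, 938^128≡1388, 938^256≡123 (mod 1847).
938^462 = 938^(256+128+64+8+4+2) ≡ 800 (mod 1847).
Check: 800² = 640000 ≡ 938 (mod 1847). The two roots are 800 and 1047.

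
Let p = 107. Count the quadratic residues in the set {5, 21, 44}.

1

(5/107) = -1 → non-residue.
(21/107) = -1 → non-residue.
(44/107) = +1 → QR.
Total quadratic residues among the 3: 1.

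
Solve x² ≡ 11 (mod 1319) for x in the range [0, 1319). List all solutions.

354, 965

Since 1319 ≡ 3 (mod 4), a square root of 11 is 11^((1319+1)/4) = 11^330 mod 1319.
Repeated squaring: 11^2≡121, 11^4≡132, 11^8≡277, 11^16≡227, 11^32≡88, 11^64≡1149, 11^128≡1201, 11^256≡734 (mod 1319).
11^330 = 11^(256+64+8+2) ≡ 965 (mod 1319).
Check: 965² = 931225 ≡ 11 (mod 1319). The two roots are 354 and 965.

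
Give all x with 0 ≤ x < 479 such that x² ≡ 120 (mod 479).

239, 240

Since 479 ≡ 3 (mod 4), a square root of 120 is 120^((479+1)/4) = 120^120 mod 479.
Repeated squaring: 120^2≡30, 120^4≡421, 120^8≡11, 120^16≡121, 120^32≡271, 120^64≡154 (mod 479).
120^120 = 120^(64+32+16+8) ≡ 240 (mod 479).
Check: 240² = 57600 ≡ 120 (mod 479). The two roots are 239 and 240.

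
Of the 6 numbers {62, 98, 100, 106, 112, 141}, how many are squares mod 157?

3

(62/157) = -1 → non-residue.
(98/157) = -1 → non-residue.
(100/157) = +1 → QR.
(106/157) = +1 → QR.
(112/157) = -1 → non-residue.
(141/157) = +1 → QR.
Total quadratic residues among the 6: 3.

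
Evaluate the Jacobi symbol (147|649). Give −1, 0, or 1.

Reciprocity: 147 ≡ 3 and 649 ≡ 1 (mod 4), so (147/649) = +(649/147).
Reduce top mod 147: now compute (61/147).
Reciprocity: 61 ≡ 1 and 147 ≡ 3 (mod 4), so (61/147) = +(147/61).
Reduce top mod 61: now compute (25/61).
Reciprocity: 25 ≡ 1 and 61 ≡ 1 (mod 4), so (25/61) = +(61/25).
Reduce top mod 25: now compute (11/25).
Reciprocity: 11 ≡ 3 and 25 ≡ 1 (mod 4), so (11/25) = +(25/11).
Reduce top mod 11: now compute (3/11).
Reciprocity: 3 ≡ 3 and 11 ≡ 3 (mod 4), so (3/11) = −(11/3).
Reduce top mod 3: now compute (2/3).
Pull out 2: since 3 ≡ 3 (mod 8), (2/3) = -1.
Reached (1/3) = 1. Collecting the sign flips along the way, the symbol is +1.

1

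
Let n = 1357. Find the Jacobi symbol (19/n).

Reciprocity: 19 ≡ 3 and 1357 ≡ 1 (mod 4), so (19/1357) = +(1357/19).
Reduce top mod 19: now compute (8/19).
Pull out 2^3: since 19 ≡ 3 (mod 8), (2/19) = -1, so (2/19)^3 = -1.
Reached (1/19) = 1. Collecting the sign flips along the way, the symbol is -1.

-1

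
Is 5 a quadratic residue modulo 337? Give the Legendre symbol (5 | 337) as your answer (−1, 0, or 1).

Reciprocity: 5 ≡ 1 and 337 ≡ 1 (mod 4), so (5/337) = +(337/5).
Reduce top mod 5: now compute (2/5).
Pull out 2: since 5 ≡ 5 (mod 8), (2/5) = -1.
Reached (1/5) = 1. Collecting the sign flips along the way, the symbol is -1.

-1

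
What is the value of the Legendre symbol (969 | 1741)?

Reciprocity: 969 ≡ 1 and 1741 ≡ 1 (mod 4), so (969/1741) = +(1741/969).
Reduce top mod 969: now compute (772/969).
Pull out 2^2: since 969 ≡ 1 (mod 8), (2/969) = +1, so (2/969)^2 = +1.
Reciprocity: 193 ≡ 1 and 969 ≡ 1 (mod 4), so (193/969) = +(969/193).
Reduce top mod 193: now compute (4/193).
Pull out 2^2: since 193 ≡ 1 (mod 8), (2/193) = +1, so (2/193)^2 = +1.
Reached (1/193) = 1. Collecting the sign flips along the way, the symbol is +1.

1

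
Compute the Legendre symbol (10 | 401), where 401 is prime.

Euler's criterion: (10/401) ≡ 10^200 (mod 401).
10^2 ≡ 100 (mod 401)
10^4 ≡ 376 (mod 401)
10^8 ≡ 224 (mod 401)
10^16 ≡ 51 (mod 401)
10^32 ≡ 195 (mod 401)
10^64 ≡ 331 (mod 401)
10^128 ≡ 88 (mod 401)
10^200 = 10^(128+64+8) ≡ 1 (mod 401).
Result is 1, so (10/401) = 1.

1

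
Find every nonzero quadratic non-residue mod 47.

Square k = 1,…,23 (k and 47−k give the same square):
1²=1, 2²=4, 3²=9, 4²=16, 5²=25, 6²=36, 7²≡2, 8²≡17, 9²≡34, 10²≡6, 11²≡27, 12²≡3, 13²≡28, 14²≡8, 15²≡37, 16²≡21, 17²≡7, 18²≡42, 19²≡32, 20²≡24, 21²≡18, 22²≡14, 23²≡12 (mod 47).
The residues are {1, 2, 3, 4, 6, 7, 8, 9, 12, 14, 16, 17, 18, 21, 24, 25, 27, 28, 32, 34, 36, 37, 42}; the non-residues are the remaining 23 nonzero classes.

5,10,11,13,15,19,20,22,23,26,29,30,31,33,35,38,39,40,41,43,44,45,46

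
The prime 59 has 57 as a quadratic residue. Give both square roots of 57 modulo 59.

Since 59 ≡ 3 (mod 4), a square root of 57 is 57^((59+1)/4) = 57^15 mod 59.
Repeated squaring: 57^2≡4, 57^4≡16, 57^8≡20 (mod 59).
57^15 = 57^(8+4+2+1) ≡ 36 (mod 59).
Check: 36² = 1296 ≡ 57 (mod 59). The two roots are 23 and 36.

23, 36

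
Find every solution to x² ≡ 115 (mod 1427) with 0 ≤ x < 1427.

537, 890

Since 1427 ≡ 3 (mod 4), a square root of 115 is 115^((1427+1)/4) = 115^357 mod 1427.
Repeated squaring: 115^2≡382, 115^4≡370, 115^8≡1335, 115^16≡1329, 115^32≡1042, 115^64≡1244, 115^128≡668, 115^256≡1000 (mod 1427).
115^357 = 115^(256+64+32+4+1) ≡ 537 (mod 1427).
Check: 537² = 288369 ≡ 115 (mod 1427). The two roots are 537 and 890.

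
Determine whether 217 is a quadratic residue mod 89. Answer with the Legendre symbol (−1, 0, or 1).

First reduce: 217 ≡ 39 (mod 89).
Reciprocity: 39 ≡ 3 and 89 ≡ 1 (mod 4), so (39/89) = +(89/39).
Reduce top mod 39: now compute (11/39).
Reciprocity: 11 ≡ 3 and 39 ≡ 3 (mod 4), so (11/39) = −(39/11).
Reduce top mod 11: now compute (6/11).
Pull out 2: since 11 ≡ 3 (mod 8), (2/11) = -1.
Reciprocity: 3 ≡ 3 and 11 ≡ 3 (mod 4), so (3/11) = −(11/3).
Reduce top mod 3: now compute (2/3).
Pull out 2: since 3 ≡ 3 (mod 8), (2/3) = -1.
Reached (1/3) = 1. Collecting the sign flips along the way, the symbol is +1.

1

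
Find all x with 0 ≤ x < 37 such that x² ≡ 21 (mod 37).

37 ≡ 1 (mod 4), so we find a root by search.
Trying successive values, 13² = 169 ≡ 21 (mod 37). The other root is 37 − 13 = 24.

13, 24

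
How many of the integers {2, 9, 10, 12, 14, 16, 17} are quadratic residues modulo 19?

(2/19) = -1 → non-residue.
(9/19) = +1 → QR.
(10/19) = -1 → non-residue.
(12/19) = -1 → non-residue.
(14/19) = -1 → non-residue.
(16/19) = +1 → QR.
(17/19) = +1 → QR.
Total quadratic residues among the 7: 3.

3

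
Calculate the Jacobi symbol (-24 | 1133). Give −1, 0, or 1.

First reduce: -24 ≡ 1109 (mod 1133).
Reciprocity: 1109 ≡ 1 and 1133 ≡ 1 (mod 4), so (1109/1133) = +(1133/1109).
Reduce top mod 1109: now compute (24/1109).
Pull out 2^3: since 1109 ≡ 5 (mod 8), (2/1109) = -1, so (2/1109)^3 = -1.
Reciprocity: 3 ≡ 3 and 1109 ≡ 1 (mod 4), so (3/1109) = +(1109/3).
Reduce top mod 3: now compute (2/3).
Pull out 2: since 3 ≡ 3 (mod 8), (2/3) = -1.
Reached (1/3) = 1. Collecting the sign flips along the way, the symbol is +1.

1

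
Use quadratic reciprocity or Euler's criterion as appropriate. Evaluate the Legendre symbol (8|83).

-1

Pull out 2^3: since 83 ≡ 3 (mod 8), (2/83) = -1, so (2/83)^3 = -1.
Reached (1/83) = 1. Collecting the sign flips along the way, the symbol is -1.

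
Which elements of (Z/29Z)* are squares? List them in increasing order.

1 4 5 6 7 9 13 16 20 22 23 24 25 28

Square k = 1,…,14 (k and 29−k give the same square):
1²=1, 2²=4, 3²=9, 4²=16, 5²=25, 6²≡7, 7²≡20, 8²≡6, 9²≡23, 10²≡13, 11²≡5, 12²≡28, 13²≡24, 14²≡22 (mod 29).
So the quadratic residues mod 29 are {1, 4, 5, 6, 7, 9, 13, 16, 20, 22, 23, 24, 25, 28}.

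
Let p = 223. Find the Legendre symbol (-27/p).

1

Euler's criterion: (-27/223) ≡ 196^111 (mod 223).
196^2 ≡ 60 (mod 223)
196^4 ≡ 32 (mod 223)
196^8 ≡ 132 (mod 223)
196^16 ≡ 30 (mod 223)
196^32 ≡ 8 (mod 223)
196^64 ≡ 64 (mod 223)
196^111 = 196^(64+32+8+4+2+1) ≡ 1 (mod 223).
Result is 1, so (-27/223) = 1.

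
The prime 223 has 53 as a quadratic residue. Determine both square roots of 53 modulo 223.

62, 161

Since 223 ≡ 3 (mod 4), a square root of 53 is 53^((223+1)/4) = 53^56 mod 223.
Repeated squaring: 53^2≡133, 53^4≡72, 53^8≡55, 53^16≡126, 53^32≡43 (mod 223).
53^56 = 53^(32+16+8) ≡ 62 (mod 223).
Check: 62² = 3844 ≡ 53 (mod 223). The two roots are 62 and 161.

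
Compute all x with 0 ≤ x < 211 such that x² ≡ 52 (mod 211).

Since 211 ≡ 3 (mod 4), a square root of 52 is 52^((211+1)/4) = 52^53 mod 211.
Repeated squaring: 52^2≡172, 52^4≡44, 52^8≡37, 52^16≡103, 52^32≡59 (mod 211).
52^53 = 52^(32+16+4+1) ≡ 120 (mod 211).
Check: 120² = 14400 ≡ 52 (mod 211). The two roots are 91 and 120.

91, 120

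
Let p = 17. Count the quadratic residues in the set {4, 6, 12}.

1

(4/17) = +1 → QR.
(6/17) = -1 → non-residue.
(12/17) = -1 → non-residue.
Total quadratic residues among the 3: 1.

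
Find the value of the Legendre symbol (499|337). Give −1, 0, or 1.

Euler's criterion: (499/337) ≡ 162^168 (mod 337).
162^2 ≡ 295 (mod 337)
162^4 ≡ 79 (mod 337)
162^8 ≡ 175 (mod 337)
162^16 ≡ 295 (mod 337)
162^32 ≡ 79 (mod 337)
162^64 ≡ 175 (mod 337)
162^128 ≡ 295 (mod 337)
162^168 = 162^(128+32+8) ≡ 1 (mod 337).
Result is 1, so (499/337) = 1.

1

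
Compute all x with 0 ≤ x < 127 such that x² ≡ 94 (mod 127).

27, 100

Since 127 ≡ 3 (mod 4), a square root of 94 is 94^((127+1)/4) = 94^32 mod 127.
Repeated squaring: 94^2≡73, 94^4≡122, 94^8≡25, 94^16≡117, 94^32≡100 (mod 127).
94^32 = 94^(32) ≡ 100 (mod 127).
Check: 100² = 10000 ≡ 94 (mod 127). The two roots are 27 and 100.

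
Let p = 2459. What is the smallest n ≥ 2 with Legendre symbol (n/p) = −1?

(2/2459) = −1, so 2 is the smallest positive non-residue mod 2459.

2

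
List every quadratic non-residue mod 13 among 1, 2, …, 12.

2 5 6 7 8 11

Square k = 1,…,6 (k and 13−k give the same square):
1²=1, 2²=4, 3²=9, 4²≡3, 5²≡12, 6²≡10 (mod 13).
The residues are {1, 3, 4, 9, 10, 12}; the non-residues are the remaining 6 nonzero classes.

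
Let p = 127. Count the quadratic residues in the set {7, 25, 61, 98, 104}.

4

(7/127) = -1 → non-residue.
(25/127) = +1 → QR.
(61/127) = +1 → QR.
(98/127) = +1 → QR.
(104/127) = +1 → QR.
Total quadratic residues among the 5: 4.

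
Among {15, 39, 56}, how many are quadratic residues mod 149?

(15/149) = -1 → non-residue.
(39/149) = +1 → QR.
(56/149) = -1 → non-residue.
Total quadratic residues among the 3: 1.

1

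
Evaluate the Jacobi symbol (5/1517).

-1

Reciprocity: 5 ≡ 1 and 1517 ≡ 1 (mod 4), so (5/1517) = +(1517/5).
Reduce top mod 5: now compute (2/5).
Pull out 2: since 5 ≡ 5 (mod 8), (2/5) = -1.
Reached (1/5) = 1. Collecting the sign flips along the way, the symbol is -1.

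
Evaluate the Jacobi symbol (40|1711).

1

Pull out 2^3: since 1711 ≡ 7 (mod 8), (2/1711) = +1, so (2/1711)^3 = +1.
Reciprocity: 5 ≡ 1 and 1711 ≡ 3 (mod 4), so (5/1711) = +(1711/5).
Reduce top mod 5: now compute (1/5).
Reached (1/5) = 1. Collecting the sign flips along the way, the symbol is +1.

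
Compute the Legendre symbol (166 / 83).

0

First reduce: 166 ≡ 0 (mod 83).
Top reduces to 0: gcd > 1, so the symbol is 0.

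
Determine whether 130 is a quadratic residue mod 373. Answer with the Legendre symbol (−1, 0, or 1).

1

Pull out 2: since 373 ≡ 5 (mod 8), (2/373) = -1.
Reciprocity: 65 ≡ 1 and 373 ≡ 1 (mod 4), so (65/373) = +(373/65).
Reduce top mod 65: now compute (48/65).
Pull out 2^4: since 65 ≡ 1 (mod 8), (2/65) = +1, so (2/65)^4 = +1.
Reciprocity: 3 ≡ 3 and 65 ≡ 1 (mod 4), so (3/65) = +(65/3).
Reduce top mod 3: now compute (2/3).
Pull out 2: since 3 ≡ 3 (mod 8), (2/3) = -1.
Reached (1/3) = 1. Collecting the sign flips along the way, the symbol is +1.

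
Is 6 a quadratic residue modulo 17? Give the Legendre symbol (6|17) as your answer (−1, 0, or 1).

Pull out 2: since 17 ≡ 1 (mod 8), (2/17) = +1.
Reciprocity: 3 ≡ 3 and 17 ≡ 1 (mod 4), so (3/17) = +(17/3).
Reduce top mod 3: now compute (2/3).
Pull out 2: since 3 ≡ 3 (mod 8), (2/3) = -1.
Reached (1/3) = 1. Collecting the sign flips along the way, the symbol is -1.

-1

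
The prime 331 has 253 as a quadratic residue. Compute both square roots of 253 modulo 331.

65, 266

Since 331 ≡ 3 (mod 4), a square root of 253 is 253^((331+1)/4) = 253^83 mod 331.
Repeated squaring: 253^2≡126, 253^4≡319, 253^8≡144, 253^16≡214, 253^32≡118, 253^64≡22 (mod 331).
253^83 = 253^(64+16+2+1) ≡ 266 (mod 331).
Check: 266² = 70756 ≡ 253 (mod 331). The two roots are 65 and 266.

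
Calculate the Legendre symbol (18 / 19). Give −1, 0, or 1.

-1

Pull out 2: since 19 ≡ 3 (mod 8), (2/19) = -1.
Reciprocity: 9 ≡ 1 and 19 ≡ 3 (mod 4), so (9/19) = +(19/9).
Reduce top mod 9: now compute (1/9).
Reached (1/9) = 1. Collecting the sign flips along the way, the symbol is -1.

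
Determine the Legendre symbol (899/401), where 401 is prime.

First reduce: 899 ≡ 97 (mod 401).
Reciprocity: 97 ≡ 1 and 401 ≡ 1 (mod 4), so (97/401) = +(401/97).
Reduce top mod 97: now compute (13/97).
Reciprocity: 13 ≡ 1 and 97 ≡ 1 (mod 4), so (13/97) = +(97/13).
Reduce top mod 13: now compute (6/13).
Pull out 2: since 13 ≡ 5 (mod 8), (2/13) = -1.
Reciprocity: 3 ≡ 3 and 13 ≡ 1 (mod 4), so (3/13) = +(13/3).
Reduce top mod 3: now compute (1/3).
Reached (1/3) = 1. Collecting the sign flips along the way, the symbol is -1.

-1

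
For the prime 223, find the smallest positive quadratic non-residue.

3

(2/223) = +1, so 2 is a residue.
(3/223) = −1, so 3 is the smallest positive non-residue mod 223.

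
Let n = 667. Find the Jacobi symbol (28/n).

Pull out 2^2: since 667 ≡ 3 (mod 8), (2/667) = -1, so (2/667)^2 = +1.
Reciprocity: 7 ≡ 3 and 667 ≡ 3 (mod 4), so (7/667) = −(667/7).
Reduce top mod 7: now compute (2/7).
Pull out 2: since 7 ≡ 7 (mod 8), (2/7) = +1.
Reached (1/7) = 1. Collecting the sign flips along the way, the symbol is -1.

-1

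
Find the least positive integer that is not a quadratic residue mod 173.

(2/173) = −1, so 2 is the smallest positive non-residue mod 173.

2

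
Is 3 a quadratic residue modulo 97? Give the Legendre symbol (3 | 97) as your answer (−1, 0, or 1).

Euler's criterion: (3/97) ≡ 3^48 (mod 97).
3^2 ≡ 9 (mod 97)
3^4 ≡ 81 (mod 97)
3^8 ≡ 62 (mod 97)
3^16 ≡ 61 (mod 97)
3^32 ≡ 35 (mod 97)
3^48 = 3^(32+16) ≡ 1 (mod 97).
Result is 1, so (3/97) = 1.

1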